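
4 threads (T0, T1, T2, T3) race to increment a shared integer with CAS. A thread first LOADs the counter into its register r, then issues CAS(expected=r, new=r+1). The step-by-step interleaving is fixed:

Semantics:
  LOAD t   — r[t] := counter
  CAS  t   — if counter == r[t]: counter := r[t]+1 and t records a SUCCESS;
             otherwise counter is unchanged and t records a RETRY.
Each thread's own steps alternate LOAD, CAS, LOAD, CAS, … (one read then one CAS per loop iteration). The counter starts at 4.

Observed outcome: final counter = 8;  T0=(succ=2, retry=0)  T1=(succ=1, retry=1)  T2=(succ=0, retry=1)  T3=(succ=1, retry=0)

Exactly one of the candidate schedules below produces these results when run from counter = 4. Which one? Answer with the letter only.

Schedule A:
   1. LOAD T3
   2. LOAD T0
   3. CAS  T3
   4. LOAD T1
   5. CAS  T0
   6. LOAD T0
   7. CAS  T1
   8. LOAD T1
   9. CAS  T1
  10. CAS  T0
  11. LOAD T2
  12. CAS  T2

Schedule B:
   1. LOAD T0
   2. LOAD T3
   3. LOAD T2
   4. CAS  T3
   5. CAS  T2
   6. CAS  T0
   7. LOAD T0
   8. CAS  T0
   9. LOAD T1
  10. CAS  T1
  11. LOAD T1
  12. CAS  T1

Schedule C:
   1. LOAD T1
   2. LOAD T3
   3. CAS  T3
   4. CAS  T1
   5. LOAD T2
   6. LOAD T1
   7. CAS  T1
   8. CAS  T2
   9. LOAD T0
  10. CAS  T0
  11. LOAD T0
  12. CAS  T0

C

Run C:
   1) LOAD T1:  M=4  r_T1=4
   2) LOAD T3:  M=4  r_T3=4
   3) CAS  T3:  M=5  r_T3=4 ✓
   4) CAS  T1:  M=5  r_T1=4 ✗
   5) LOAD T2:  M=5  r_T2=5
   6) LOAD T1:  M=5  r_T1=5
   7) CAS  T1:  M=6  r_T1=5 ✓
   8) CAS  T2:  M=6  r_T2=5 ✗
   9) LOAD T0:  M=6  r_T0=6
  10) CAS  T0:  M=7  r_T0=6 ✓
  11) LOAD T0:  M=7  r_T0=7
  12) CAS  T0:  M=8  r_T0=7 ✓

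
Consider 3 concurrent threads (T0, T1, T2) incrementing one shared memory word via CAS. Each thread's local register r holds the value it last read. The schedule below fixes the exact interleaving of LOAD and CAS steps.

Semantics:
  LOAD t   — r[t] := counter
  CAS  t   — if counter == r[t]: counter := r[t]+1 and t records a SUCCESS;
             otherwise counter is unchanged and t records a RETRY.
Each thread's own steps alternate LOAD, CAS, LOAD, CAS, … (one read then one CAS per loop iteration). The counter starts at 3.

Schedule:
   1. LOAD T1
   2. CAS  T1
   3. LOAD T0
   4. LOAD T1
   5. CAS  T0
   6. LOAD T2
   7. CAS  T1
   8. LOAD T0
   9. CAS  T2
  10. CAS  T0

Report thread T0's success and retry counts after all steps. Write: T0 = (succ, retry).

   1) LOAD T1:  M=3  r_T1=3
   2) CAS  T1:  M=4  r_T1=3 ✓
   3) LOAD T0:  M=4  r_T0=4
   4) LOAD T1:  M=4  r_T1=4
   5) CAS  T0:  M=5  r_T0=4 ✓
   6) LOAD T2:  M=5  r_T2=5
   7) CAS  T1:  M=5  r_T1=4 ✗
   8) LOAD T0:  M=5  r_T0=5
   9) CAS  T2:  M=6  r_T2=5 ✓
  10) CAS  T0:  M=6  r_T0=5 ✗

T0 = (1, 1)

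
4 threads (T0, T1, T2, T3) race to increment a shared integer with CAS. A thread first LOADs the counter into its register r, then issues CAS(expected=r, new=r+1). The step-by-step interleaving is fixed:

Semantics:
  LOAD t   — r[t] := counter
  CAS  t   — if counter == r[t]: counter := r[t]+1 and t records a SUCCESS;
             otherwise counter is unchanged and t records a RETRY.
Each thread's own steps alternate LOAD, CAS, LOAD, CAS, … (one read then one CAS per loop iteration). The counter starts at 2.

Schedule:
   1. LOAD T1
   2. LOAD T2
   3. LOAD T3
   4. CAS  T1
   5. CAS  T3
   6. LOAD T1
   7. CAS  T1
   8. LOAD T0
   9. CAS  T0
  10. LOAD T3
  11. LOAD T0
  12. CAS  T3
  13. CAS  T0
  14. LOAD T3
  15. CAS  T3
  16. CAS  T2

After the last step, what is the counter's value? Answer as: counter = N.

[1] T1.load  rd  (counter 2, T1.r 2)
[2] T2.load  rd  (counter 2, T2.r 2)
[3] T3.load  rd  (counter 2, T3.r 2)
[4] T1.cas  hit  (counter 3, T1.r 2)
[5] T3.cas  miss  (counter 3, T3.r 2)
[6] T1.load  rd  (counter 3, T1.r 3)
[7] T1.cas  hit  (counter 4, T1.r 3)
[8] T0.load  rd  (counter 4, T0.r 4)
[9] T0.cas  hit  (counter 5, T0.r 4)
[10] T3.load  rd  (counter 5, T3.r 5)
[11] T0.load  rd  (counter 5, T0.r 5)
[12] T3.cas  hit  (counter 6, T3.r 5)
[13] T0.cas  miss  (counter 6, T0.r 5)
[14] T3.load  rd  (counter 6, T3.r 6)
[15] T3.cas  hit  (counter 7, T3.r 6)
[16] T2.cas  miss  (counter 7, T2.r 2)

counter = 7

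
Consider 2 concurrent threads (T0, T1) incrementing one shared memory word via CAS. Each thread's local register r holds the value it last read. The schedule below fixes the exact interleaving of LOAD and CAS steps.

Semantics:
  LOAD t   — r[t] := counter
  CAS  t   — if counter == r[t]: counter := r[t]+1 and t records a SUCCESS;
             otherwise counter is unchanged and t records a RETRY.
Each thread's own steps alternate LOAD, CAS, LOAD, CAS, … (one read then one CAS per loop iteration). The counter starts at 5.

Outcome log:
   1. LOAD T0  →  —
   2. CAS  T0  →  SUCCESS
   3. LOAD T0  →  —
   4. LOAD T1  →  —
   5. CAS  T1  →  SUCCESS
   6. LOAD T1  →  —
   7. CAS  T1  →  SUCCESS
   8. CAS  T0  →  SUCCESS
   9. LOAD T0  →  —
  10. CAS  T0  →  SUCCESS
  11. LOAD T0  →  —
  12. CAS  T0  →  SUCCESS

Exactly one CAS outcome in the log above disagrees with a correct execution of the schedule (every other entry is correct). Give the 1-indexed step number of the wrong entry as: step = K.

step = 8

Re-executing:
T0 LOAD — after: cnt=5, r=5 — load
T0 CAS — after: cnt=6, r=5 — ok
T0 LOAD — after: cnt=6, r=6 — load
T1 LOAD — after: cnt=6, r=6 — load
T1 CAS — after: cnt=7, r=6 — ok
T1 LOAD — after: cnt=7, r=7 — load
T1 CAS — after: cnt=8, r=7 — ok
T0 CAS — after: cnt=8, r=6 — retry
T0 LOAD — after: cnt=8, r=8 — load
T0 CAS — after: cnt=9, r=8 — ok
T0 LOAD — after: cnt=9, r=9 — load
T0 CAS — after: cnt=10, r=9 — ok
Log disagrees first at step 8.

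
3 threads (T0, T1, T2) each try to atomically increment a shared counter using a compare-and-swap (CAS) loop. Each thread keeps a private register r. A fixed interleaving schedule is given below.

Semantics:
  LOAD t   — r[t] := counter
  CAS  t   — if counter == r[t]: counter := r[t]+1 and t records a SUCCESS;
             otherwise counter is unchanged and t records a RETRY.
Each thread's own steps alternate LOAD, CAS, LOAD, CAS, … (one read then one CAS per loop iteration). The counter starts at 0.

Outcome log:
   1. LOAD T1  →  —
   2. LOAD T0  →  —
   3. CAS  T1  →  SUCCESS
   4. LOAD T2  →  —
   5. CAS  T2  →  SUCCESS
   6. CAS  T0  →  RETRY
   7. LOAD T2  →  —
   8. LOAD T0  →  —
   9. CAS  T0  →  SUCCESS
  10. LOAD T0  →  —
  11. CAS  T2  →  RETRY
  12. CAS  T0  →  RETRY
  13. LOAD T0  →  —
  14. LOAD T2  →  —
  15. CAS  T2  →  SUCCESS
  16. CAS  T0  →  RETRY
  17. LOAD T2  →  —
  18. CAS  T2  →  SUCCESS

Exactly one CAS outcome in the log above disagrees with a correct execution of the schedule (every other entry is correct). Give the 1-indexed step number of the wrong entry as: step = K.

step = 12

Re-executing:
[1] T1.load  rd  (counter 0, T1.r 0)
[2] T0.load  rd  (counter 0, T0.r 0)
[3] T1.cas  hit  (counter 1, T1.r 0)
[4] T2.load  rd  (counter 1, T2.r 1)
[5] T2.cas  hit  (counter 2, T2.r 1)
[6] T0.cas  miss  (counter 2, T0.r 0)
[7] T2.load  rd  (counter 2, T2.r 2)
[8] T0.load  rd  (counter 2, T0.r 2)
[9] T0.cas  hit  (counter 3, T0.r 2)
[10] T0.load  rd  (counter 3, T0.r 3)
[11] T2.cas  miss  (counter 3, T2.r 2)
[12] T0.cas  hit  (counter 4, T0.r 3)
[13] T0.load  rd  (counter 4, T0.r 4)
[14] T2.load  rd  (counter 4, T2.r 4)
[15] T2.cas  hit  (counter 5, T2.r 4)
[16] T0.cas  miss  (counter 5, T0.r 4)
[17] T2.load  rd  (counter 5, T2.r 5)
[18] T2.cas  hit  (counter 6, T2.r 5)
Flip is step 12.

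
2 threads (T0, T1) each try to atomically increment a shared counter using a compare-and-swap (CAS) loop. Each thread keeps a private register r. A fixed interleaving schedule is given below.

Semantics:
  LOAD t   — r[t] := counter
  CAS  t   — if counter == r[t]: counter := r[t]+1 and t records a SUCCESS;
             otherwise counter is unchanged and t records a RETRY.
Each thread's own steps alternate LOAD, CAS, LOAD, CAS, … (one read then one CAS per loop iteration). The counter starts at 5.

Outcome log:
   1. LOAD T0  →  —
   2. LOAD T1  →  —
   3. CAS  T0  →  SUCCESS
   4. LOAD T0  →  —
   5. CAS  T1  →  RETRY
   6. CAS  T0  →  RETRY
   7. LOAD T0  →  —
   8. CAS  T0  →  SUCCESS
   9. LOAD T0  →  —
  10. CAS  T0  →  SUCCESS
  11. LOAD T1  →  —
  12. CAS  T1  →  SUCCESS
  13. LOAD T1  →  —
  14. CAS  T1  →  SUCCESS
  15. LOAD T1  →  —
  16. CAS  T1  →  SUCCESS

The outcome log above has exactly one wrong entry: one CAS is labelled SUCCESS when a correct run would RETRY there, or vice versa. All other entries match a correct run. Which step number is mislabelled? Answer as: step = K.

step = 6

Reference trace:
1. LOAD T0 → mem=5 r[T0]=5 [LOAD]
2. LOAD T1 → mem=5 r[T1]=5 [LOAD]
3. CAS T0 → mem=6 r[T0]=5 [OK]
4. LOAD T0 → mem=6 r[T0]=6 [LOAD]
5. CAS T1 → mem=6 r[T1]=5 [RETRY]
6. CAS T0 → mem=7 r[T0]=6 [OK]
7. LOAD T0 → mem=7 r[T0]=7 [LOAD]
8. CAS T0 → mem=8 r[T0]=7 [OK]
9. LOAD T0 → mem=8 r[T0]=8 [LOAD]
10. CAS T0 → mem=9 r[T0]=8 [OK]
11. LOAD T1 → mem=9 r[T1]=9 [LOAD]
12. CAS T1 → mem=10 r[T1]=9 [OK]
13. LOAD T1 → mem=10 r[T1]=10 [LOAD]
14. CAS T1 → mem=11 r[T1]=10 [OK]
15. LOAD T1 → mem=11 r[T1]=11 [LOAD]
16. CAS T1 → mem=12 r[T1]=11 [OK]
Flip is step 6.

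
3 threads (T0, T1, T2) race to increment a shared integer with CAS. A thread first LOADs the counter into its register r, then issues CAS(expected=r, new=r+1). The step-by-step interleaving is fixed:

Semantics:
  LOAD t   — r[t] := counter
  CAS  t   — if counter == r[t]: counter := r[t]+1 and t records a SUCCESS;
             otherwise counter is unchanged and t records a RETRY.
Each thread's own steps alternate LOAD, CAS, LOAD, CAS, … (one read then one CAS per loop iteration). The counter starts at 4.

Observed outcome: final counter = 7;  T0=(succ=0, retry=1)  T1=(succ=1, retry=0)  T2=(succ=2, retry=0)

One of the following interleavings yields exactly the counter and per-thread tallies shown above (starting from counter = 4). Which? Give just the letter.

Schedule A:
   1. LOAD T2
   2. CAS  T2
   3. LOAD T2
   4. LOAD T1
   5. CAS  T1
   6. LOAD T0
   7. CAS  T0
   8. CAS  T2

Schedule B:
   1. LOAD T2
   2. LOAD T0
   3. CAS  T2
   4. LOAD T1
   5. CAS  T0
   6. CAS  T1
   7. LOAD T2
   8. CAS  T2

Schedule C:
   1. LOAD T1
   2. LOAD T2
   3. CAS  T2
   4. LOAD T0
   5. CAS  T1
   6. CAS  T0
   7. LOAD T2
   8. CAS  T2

B

Tracing schedule B:
[1] T2.load  rd  (counter 4, T2.r 4)
[2] T0.load  rd  (counter 4, T0.r 4)
[3] T2.cas  hit  (counter 5, T2.r 4)
[4] T1.load  rd  (counter 5, T1.r 5)
[5] T0.cas  miss  (counter 5, T0.r 4)
[6] T1.cas  hit  (counter 6, T1.r 5)
[7] T2.load  rd  (counter 6, T2.r 6)
[8] T2.cas  hit  (counter 7, T2.r 6)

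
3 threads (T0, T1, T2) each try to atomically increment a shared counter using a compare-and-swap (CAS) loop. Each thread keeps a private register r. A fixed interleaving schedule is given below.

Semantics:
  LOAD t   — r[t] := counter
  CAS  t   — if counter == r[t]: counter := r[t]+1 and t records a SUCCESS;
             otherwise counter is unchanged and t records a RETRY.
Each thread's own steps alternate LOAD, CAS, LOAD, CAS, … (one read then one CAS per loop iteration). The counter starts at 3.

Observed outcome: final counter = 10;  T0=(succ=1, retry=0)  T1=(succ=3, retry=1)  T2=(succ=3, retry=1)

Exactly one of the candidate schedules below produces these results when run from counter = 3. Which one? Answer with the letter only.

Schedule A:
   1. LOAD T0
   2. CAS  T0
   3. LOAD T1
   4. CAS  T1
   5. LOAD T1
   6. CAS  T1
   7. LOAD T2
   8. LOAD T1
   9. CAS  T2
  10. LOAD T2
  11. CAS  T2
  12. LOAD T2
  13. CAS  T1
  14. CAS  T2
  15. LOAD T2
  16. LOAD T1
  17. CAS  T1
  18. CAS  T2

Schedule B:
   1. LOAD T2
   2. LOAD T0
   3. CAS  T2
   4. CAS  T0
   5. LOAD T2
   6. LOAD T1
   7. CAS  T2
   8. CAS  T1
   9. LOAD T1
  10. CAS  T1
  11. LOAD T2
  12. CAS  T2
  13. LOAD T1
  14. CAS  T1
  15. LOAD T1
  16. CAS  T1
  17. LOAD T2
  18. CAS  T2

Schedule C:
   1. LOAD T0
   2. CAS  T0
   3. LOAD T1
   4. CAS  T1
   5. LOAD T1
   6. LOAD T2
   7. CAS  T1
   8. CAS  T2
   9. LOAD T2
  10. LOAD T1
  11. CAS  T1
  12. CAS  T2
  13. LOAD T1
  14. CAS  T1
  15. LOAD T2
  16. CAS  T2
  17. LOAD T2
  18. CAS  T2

Run A:
T0 LOAD — after: cnt=3, r=3 — load
T0 CAS — after: cnt=4, r=3 — ok
T1 LOAD — after: cnt=4, r=4 — load
T1 CAS — after: cnt=5, r=4 — ok
T1 LOAD — after: cnt=5, r=5 — load
T1 CAS — after: cnt=6, r=5 — ok
T2 LOAD — after: cnt=6, r=6 — load
T1 LOAD — after: cnt=6, r=6 — load
T2 CAS — after: cnt=7, r=6 — ok
T2 LOAD — after: cnt=7, r=7 — load
T2 CAS — after: cnt=8, r=7 — ok
T2 LOAD — after: cnt=8, r=8 — load
T1 CAS — after: cnt=8, r=6 — retry
T2 CAS — after: cnt=9, r=8 — ok
T2 LOAD — after: cnt=9, r=9 — load
T1 LOAD — after: cnt=9, r=9 — load
T1 CAS — after: cnt=10, r=9 — ok
T2 CAS — after: cnt=10, r=9 — retry

A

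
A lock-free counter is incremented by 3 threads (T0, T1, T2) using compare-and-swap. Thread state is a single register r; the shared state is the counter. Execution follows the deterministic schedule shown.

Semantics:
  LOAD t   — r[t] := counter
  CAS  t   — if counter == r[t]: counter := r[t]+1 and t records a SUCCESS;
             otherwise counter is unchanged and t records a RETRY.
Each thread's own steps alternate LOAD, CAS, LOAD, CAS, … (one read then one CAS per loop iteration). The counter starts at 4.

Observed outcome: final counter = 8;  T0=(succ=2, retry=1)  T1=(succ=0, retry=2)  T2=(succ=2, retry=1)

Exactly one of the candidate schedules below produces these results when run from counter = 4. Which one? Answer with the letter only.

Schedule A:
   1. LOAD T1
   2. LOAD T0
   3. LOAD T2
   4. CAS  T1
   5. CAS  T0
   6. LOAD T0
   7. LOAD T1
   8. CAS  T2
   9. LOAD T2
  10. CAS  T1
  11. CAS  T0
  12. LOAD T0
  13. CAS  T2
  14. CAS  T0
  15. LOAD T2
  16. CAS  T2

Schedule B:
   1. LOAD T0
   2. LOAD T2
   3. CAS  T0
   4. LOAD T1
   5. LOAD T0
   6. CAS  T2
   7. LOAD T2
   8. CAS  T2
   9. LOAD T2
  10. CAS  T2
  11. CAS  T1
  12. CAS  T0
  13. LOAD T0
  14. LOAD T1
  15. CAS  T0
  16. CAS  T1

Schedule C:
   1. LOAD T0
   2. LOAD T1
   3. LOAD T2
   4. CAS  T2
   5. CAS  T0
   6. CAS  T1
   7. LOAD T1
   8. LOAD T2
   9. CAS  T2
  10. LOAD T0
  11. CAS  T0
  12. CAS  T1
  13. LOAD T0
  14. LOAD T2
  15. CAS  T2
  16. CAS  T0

Tracing schedule B:
#1 T0 reads 4
#2 T2 reads 4
#3 T0 CAS(4→5) writes; counter now 5
#4 T1 reads 5
#5 T0 reads 5
#6 T2 CAS(4→5) fails; counter now 5
#7 T2 reads 5
#8 T2 CAS(5→6) writes; counter now 6
#9 T2 reads 6
#10 T2 CAS(6→7) writes; counter now 7
#11 T1 CAS(5→6) fails; counter now 7
#12 T0 CAS(5→6) fails; counter now 7
#13 T0 reads 7
#14 T1 reads 7
#15 T0 CAS(7→8) writes; counter now 8
#16 T1 CAS(7→8) fails; counter now 8

B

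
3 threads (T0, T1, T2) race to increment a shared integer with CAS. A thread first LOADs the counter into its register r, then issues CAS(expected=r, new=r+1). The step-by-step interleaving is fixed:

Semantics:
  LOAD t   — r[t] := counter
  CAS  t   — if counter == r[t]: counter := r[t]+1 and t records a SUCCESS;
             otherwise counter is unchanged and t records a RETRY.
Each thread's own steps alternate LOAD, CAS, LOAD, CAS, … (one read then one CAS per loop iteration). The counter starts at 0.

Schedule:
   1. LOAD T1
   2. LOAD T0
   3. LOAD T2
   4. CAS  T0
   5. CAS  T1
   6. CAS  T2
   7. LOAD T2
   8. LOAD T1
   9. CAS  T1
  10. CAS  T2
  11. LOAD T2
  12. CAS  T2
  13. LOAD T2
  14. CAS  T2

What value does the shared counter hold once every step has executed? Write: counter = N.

   1) LOAD T1:  M=0  r_T1=0
   2) LOAD T0:  M=0  r_T0=0
   3) LOAD T2:  M=0  r_T2=0
   4) CAS  T0:  M=1  r_T0=0 ✓
   5) CAS  T1:  M=1  r_T1=0 ✗
   6) CAS  T2:  M=1  r_T2=0 ✗
   7) LOAD T2:  M=1  r_T2=1
   8) LOAD T1:  M=1  r_T1=1
   9) CAS  T1:  M=2  r_T1=1 ✓
  10) CAS  T2:  M=2  r_T2=1 ✗
  11) LOAD T2:  M=2  r_T2=2
  12) CAS  T2:  M=3  r_T2=2 ✓
  13) LOAD T2:  M=3  r_T2=3
  14) CAS  T2:  M=4  r_T2=3 ✓

counter = 4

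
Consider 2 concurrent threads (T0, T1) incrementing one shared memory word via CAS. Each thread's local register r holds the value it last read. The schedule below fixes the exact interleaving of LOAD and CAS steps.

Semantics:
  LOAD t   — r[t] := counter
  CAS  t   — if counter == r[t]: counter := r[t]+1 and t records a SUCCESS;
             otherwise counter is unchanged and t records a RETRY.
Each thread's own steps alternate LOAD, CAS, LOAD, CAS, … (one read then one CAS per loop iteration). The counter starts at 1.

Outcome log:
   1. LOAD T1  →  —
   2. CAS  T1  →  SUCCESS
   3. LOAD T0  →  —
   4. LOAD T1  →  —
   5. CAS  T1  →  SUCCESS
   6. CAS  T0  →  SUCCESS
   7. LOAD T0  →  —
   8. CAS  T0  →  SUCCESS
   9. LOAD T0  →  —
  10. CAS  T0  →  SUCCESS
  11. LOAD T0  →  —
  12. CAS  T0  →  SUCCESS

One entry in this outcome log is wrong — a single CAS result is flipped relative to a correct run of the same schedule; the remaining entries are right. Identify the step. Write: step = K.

Reference trace:
#1 T1 reads 1
#2 T1 CAS(1→2) writes; counter now 2
#3 T0 reads 2
#4 T1 reads 2
#5 T1 CAS(2→3) writes; counter now 3
#6 T0 CAS(2→3) fails; counter now 3
#7 T0 reads 3
#8 T0 CAS(3→4) writes; counter now 4
#9 T0 reads 4
#10 T0 CAS(4→5) writes; counter now 5
#11 T0 reads 5
#12 T0 CAS(5→6) writes; counter now 6
Mismatch at 6.

step = 6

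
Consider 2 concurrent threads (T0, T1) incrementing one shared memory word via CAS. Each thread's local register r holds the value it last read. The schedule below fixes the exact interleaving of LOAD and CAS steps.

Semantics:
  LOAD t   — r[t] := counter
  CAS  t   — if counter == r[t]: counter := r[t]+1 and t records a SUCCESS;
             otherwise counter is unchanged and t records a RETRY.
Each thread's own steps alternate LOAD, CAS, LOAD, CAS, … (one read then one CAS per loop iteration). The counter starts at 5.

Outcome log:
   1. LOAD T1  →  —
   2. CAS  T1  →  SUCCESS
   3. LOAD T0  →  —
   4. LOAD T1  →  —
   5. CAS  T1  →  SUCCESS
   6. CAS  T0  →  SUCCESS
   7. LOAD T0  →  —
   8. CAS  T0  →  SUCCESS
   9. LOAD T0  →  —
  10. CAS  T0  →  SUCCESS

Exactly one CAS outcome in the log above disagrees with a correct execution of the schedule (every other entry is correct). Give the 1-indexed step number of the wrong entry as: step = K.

Re-executing:
[1] T1.load  rd  (counter 5, T1.r 5)
[2] T1.cas  hit  (counter 6, T1.r 5)
[3] T0.load  rd  (counter 6, T0.r 6)
[4] T1.load  rd  (counter 6, T1.r 6)
[5] T1.cas  hit  (counter 7, T1.r 6)
[6] T0.cas  miss  (counter 7, T0.r 6)
[7] T0.load  rd  (counter 7, T0.r 7)
[8] T0.cas  hit  (counter 8, T0.r 7)
[9] T0.load  rd  (counter 8, T0.r 8)
[10] T0.cas  hit  (counter 9, T0.r 8)
Flip is step 6.

step = 6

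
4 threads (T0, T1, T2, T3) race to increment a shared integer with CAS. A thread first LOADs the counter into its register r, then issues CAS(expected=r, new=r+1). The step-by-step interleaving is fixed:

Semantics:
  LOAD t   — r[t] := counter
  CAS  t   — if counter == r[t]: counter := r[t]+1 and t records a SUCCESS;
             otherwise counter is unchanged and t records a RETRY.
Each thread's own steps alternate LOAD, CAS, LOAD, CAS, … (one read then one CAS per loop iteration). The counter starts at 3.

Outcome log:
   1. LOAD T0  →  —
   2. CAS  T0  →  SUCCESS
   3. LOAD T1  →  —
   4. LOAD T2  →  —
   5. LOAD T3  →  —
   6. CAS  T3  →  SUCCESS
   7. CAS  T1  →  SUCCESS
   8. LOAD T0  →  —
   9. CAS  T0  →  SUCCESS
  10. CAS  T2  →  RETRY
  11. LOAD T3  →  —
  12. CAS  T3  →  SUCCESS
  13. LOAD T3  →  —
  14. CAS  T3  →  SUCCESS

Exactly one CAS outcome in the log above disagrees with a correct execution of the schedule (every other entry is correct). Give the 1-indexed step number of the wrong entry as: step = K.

step = 7

Re-executing:
step 1: T0 LOAD ⇒ load; ctr=3 reg=3
step 2: T0 CAS ⇒ ok; ctr=4 reg=3
step 3: T1 LOAD ⇒ load; ctr=4 reg=4
step 4: T2 LOAD ⇒ load; ctr=4 reg=4
step 5: T3 LOAD ⇒ load; ctr=4 reg=4
step 6: T3 CAS ⇒ ok; ctr=5 reg=4
step 7: T1 CAS ⇒ retry; ctr=5 reg=4
step 8: T0 LOAD ⇒ load; ctr=5 reg=5
step 9: T0 CAS ⇒ ok; ctr=6 reg=5
step 10: T2 CAS ⇒ retry; ctr=6 reg=4
step 11: T3 LOAD ⇒ load; ctr=6 reg=6
step 12: T3 CAS ⇒ ok; ctr=7 reg=6
step 13: T3 LOAD ⇒ load; ctr=7 reg=7
step 14: T3 CAS ⇒ ok; ctr=8 reg=7
Flip is step 7.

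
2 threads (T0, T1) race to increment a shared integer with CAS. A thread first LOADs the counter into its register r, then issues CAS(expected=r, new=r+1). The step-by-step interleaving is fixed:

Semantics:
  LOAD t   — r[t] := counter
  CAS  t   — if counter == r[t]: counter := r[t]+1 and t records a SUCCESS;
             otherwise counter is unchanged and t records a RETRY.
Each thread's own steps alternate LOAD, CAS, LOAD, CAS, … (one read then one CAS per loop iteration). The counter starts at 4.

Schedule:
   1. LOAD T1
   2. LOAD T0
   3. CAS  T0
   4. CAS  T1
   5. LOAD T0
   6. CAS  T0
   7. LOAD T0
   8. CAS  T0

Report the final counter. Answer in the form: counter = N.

counter = 7

[1] T1.load  rd  (counter 4, T1.r 4)
[2] T0.load  rd  (counter 4, T0.r 4)
[3] T0.cas  hit  (counter 5, T0.r 4)
[4] T1.cas  miss  (counter 5, T1.r 4)
[5] T0.load  rd  (counter 5, T0.r 5)
[6] T0.cas  hit  (counter 6, T0.r 5)
[7] T0.load  rd  (counter 6, T0.r 6)
[8] T0.cas  hit  (counter 7, T0.r 6)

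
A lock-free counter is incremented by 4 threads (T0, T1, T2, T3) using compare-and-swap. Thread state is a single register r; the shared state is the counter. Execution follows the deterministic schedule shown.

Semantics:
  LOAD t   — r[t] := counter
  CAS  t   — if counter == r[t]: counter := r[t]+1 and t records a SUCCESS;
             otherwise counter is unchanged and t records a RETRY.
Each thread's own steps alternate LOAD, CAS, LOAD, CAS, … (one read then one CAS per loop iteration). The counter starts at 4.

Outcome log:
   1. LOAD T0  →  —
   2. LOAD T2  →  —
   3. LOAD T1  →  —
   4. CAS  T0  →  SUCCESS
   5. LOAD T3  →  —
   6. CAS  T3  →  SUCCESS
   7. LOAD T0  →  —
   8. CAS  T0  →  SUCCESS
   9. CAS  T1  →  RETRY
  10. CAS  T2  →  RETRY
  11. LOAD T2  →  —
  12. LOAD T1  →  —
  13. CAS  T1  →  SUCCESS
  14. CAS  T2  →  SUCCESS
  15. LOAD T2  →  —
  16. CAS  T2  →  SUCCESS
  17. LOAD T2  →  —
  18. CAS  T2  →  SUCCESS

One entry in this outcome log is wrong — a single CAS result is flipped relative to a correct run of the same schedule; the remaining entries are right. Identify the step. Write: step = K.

step = 14

Correct run:
step 1: T0 LOAD ⇒ load; ctr=4 reg=4
step 2: T2 LOAD ⇒ load; ctr=4 reg=4
step 3: T1 LOAD ⇒ load; ctr=4 reg=4
step 4: T0 CAS ⇒ ok; ctr=5 reg=4
step 5: T3 LOAD ⇒ load; ctr=5 reg=5
step 6: T3 CAS ⇒ ok; ctr=6 reg=5
step 7: T0 LOAD ⇒ load; ctr=6 reg=6
step 8: T0 CAS ⇒ ok; ctr=7 reg=6
step 9: T1 CAS ⇒ retry; ctr=7 reg=4
step 10: T2 CAS ⇒ retry; ctr=7 reg=4
step 11: T2 LOAD ⇒ load; ctr=7 reg=7
step 12: T1 LOAD ⇒ load; ctr=7 reg=7
step 13: T1 CAS ⇒ ok; ctr=8 reg=7
step 14: T2 CAS ⇒ retry; ctr=8 reg=7
step 15: T2 LOAD ⇒ load; ctr=8 reg=8
step 16: T2 CAS ⇒ ok; ctr=9 reg=8
step 17: T2 LOAD ⇒ load; ctr=9 reg=9
step 18: T2 CAS ⇒ ok; ctr=10 reg=9
Log disagrees first at step 14.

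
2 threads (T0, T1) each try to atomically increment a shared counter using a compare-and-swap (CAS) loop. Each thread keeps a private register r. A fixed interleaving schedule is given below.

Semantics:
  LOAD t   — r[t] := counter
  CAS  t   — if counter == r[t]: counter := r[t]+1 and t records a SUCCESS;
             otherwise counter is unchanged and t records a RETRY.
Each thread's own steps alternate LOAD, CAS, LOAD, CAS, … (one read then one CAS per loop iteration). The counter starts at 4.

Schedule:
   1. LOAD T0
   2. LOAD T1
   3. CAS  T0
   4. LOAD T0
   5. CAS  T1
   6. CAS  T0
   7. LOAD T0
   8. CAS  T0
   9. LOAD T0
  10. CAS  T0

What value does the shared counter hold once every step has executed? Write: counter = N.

T0 LOAD — after: cnt=4, r=4 — load
T1 LOAD — after: cnt=4, r=4 — load
T0 CAS — after: cnt=5, r=4 — ok
T0 LOAD — after: cnt=5, r=5 — load
T1 CAS — after: cnt=5, r=4 — retry
T0 CAS — after: cnt=6, r=5 — ok
T0 LOAD — after: cnt=6, r=6 — load
T0 CAS — after: cnt=7, r=6 — ok
T0 LOAD — after: cnt=7, r=7 — load
T0 CAS — after: cnt=8, r=7 — ok

counter = 8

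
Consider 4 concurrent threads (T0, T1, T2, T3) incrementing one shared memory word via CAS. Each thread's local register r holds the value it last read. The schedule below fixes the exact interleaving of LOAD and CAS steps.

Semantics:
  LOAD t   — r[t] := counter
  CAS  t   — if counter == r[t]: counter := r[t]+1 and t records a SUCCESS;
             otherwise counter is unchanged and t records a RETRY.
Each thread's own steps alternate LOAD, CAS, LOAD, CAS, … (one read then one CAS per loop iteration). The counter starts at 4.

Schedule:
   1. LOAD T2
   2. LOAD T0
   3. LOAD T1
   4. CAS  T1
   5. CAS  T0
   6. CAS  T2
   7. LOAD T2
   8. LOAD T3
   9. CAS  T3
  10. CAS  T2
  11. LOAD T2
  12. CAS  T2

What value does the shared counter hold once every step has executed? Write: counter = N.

   1) LOAD T2:  M=4  r_T2=4
   2) LOAD T0:  M=4  r_T0=4
   3) LOAD T1:  M=4  r_T1=4
   4) CAS  T1:  M=5  r_T1=4 ✓
   5) CAS  T0:  M=5  r_T0=4 ✗
   6) CAS  T2:  M=5  r_T2=4 ✗
   7) LOAD T2:  M=5  r_T2=5
   8) LOAD T3:  M=5  r_T3=5
   9) CAS  T3:  M=6  r_T3=5 ✓
  10) CAS  T2:  M=6  r_T2=5 ✗
  11) LOAD T2:  M=6  r_T2=6
  12) CAS  T2:  M=7  r_T2=6 ✓

counter = 7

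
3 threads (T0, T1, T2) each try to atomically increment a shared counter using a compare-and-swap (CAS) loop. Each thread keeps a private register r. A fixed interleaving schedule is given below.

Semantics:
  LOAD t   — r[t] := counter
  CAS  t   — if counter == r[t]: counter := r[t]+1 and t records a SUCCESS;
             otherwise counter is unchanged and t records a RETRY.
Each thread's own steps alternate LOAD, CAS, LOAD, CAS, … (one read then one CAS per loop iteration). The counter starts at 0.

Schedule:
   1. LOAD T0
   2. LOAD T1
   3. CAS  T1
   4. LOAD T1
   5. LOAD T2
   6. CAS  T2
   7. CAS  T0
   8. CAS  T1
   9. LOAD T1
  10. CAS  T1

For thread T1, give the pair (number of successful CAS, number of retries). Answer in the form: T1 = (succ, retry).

step 1: T0 LOAD ⇒ load; ctr=0 reg=0
step 2: T1 LOAD ⇒ load; ctr=0 reg=0
step 3: T1 CAS ⇒ ok; ctr=1 reg=0
step 4: T1 LOAD ⇒ load; ctr=1 reg=1
step 5: T2 LOAD ⇒ load; ctr=1 reg=1
step 6: T2 CAS ⇒ ok; ctr=2 reg=1
step 7: T0 CAS ⇒ retry; ctr=2 reg=0
step 8: T1 CAS ⇒ retry; ctr=2 reg=1
step 9: T1 LOAD ⇒ load; ctr=2 reg=2
step 10: T1 CAS ⇒ ok; ctr=3 reg=2

T1 = (2, 1)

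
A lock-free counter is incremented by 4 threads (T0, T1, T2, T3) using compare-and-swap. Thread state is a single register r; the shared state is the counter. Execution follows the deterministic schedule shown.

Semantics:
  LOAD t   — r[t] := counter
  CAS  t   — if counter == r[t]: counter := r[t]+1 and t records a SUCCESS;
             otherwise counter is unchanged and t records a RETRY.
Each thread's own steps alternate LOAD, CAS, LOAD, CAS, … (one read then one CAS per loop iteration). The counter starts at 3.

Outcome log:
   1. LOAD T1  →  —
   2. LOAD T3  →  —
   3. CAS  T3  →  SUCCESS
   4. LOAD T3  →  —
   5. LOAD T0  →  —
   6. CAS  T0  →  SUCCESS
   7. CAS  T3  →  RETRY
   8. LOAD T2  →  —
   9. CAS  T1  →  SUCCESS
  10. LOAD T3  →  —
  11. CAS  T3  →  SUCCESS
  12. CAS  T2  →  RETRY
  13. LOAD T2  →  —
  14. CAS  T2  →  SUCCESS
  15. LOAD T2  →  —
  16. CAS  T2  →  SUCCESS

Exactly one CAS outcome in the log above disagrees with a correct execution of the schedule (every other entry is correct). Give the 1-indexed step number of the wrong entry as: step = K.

Re-executing:
   1) LOAD T1:  M=3  r_T1=3
   2) LOAD T3:  M=3  r_T3=3
   3) CAS  T3:  M=4  r_T3=3 ✓
   4) LOAD T3:  M=4  r_T3=4
   5) LOAD T0:  M=4  r_T0=4
   6) CAS  T0:  M=5  r_T0=4 ✓
   7) CAS  T3:  M=5  r_T3=4 ✗
   8) LOAD T2:  M=5  r_T2=5
   9) CAS  T1:  M=5  r_T1=3 ✗
  10) LOAD T3:  M=5  r_T3=5
  11) CAS  T3:  M=6  r_T3=5 ✓
  12) CAS  T2:  M=6  r_T2=5 ✗
  13) LOAD T2:  M=6  r_T2=6
  14) CAS  T2:  M=7  r_T2=6 ✓
  15) LOAD T2:  M=7  r_T2=7
  16) CAS  T2:  M=8  r_T2=7 ✓
Flip is step 9.

step = 9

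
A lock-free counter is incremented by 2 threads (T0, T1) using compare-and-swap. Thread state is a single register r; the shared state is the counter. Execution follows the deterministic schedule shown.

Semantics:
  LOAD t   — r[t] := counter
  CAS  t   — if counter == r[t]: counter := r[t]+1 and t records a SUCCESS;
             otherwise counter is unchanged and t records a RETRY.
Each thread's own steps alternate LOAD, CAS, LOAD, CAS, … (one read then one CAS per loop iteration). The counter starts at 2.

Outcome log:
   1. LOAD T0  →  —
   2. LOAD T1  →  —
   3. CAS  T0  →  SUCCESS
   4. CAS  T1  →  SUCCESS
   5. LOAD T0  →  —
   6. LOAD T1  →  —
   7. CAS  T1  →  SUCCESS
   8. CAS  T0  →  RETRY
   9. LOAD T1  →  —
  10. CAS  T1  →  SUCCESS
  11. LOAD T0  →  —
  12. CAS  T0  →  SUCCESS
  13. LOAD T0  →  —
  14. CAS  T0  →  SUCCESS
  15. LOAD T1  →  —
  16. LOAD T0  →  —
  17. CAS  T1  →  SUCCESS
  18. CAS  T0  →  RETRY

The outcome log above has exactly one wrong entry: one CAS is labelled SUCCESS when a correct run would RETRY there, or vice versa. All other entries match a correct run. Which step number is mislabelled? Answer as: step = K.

Correct run:
[1] T0.load  rd  (counter 2, T0.r 2)
[2] T1.load  rd  (counter 2, T1.r 2)
[3] T0.cas  hit  (counter 3, T0.r 2)
[4] T1.cas  miss  (counter 3, T1.r 2)
[5] T0.load  rd  (counter 3, T0.r 3)
[6] T1.load  rd  (counter 3, T1.r 3)
[7] T1.cas  hit  (counter 4, T1.r 3)
[8] T0.cas  miss  (counter 4, T0.r 3)
[9] T1.load  rd  (counter 4, T1.r 4)
[10] T1.cas  hit  (counter 5, T1.r 4)
[11] T0.load  rd  (counter 5, T0.r 5)
[12] T0.cas  hit  (counter 6, T0.r 5)
[13] T0.load  rd  (counter 6, T0.r 6)
[14] T0.cas  hit  (counter 7, T0.r 6)
[15] T1.load  rd  (counter 7, T1.r 7)
[16] T0.load  rd  (counter 7, T0.r 7)
[17] T1.cas  hit  (counter 8, T1.r 7)
[18] T0.cas  miss  (counter 8, T0.r 7)
Mismatch at 4.

step = 4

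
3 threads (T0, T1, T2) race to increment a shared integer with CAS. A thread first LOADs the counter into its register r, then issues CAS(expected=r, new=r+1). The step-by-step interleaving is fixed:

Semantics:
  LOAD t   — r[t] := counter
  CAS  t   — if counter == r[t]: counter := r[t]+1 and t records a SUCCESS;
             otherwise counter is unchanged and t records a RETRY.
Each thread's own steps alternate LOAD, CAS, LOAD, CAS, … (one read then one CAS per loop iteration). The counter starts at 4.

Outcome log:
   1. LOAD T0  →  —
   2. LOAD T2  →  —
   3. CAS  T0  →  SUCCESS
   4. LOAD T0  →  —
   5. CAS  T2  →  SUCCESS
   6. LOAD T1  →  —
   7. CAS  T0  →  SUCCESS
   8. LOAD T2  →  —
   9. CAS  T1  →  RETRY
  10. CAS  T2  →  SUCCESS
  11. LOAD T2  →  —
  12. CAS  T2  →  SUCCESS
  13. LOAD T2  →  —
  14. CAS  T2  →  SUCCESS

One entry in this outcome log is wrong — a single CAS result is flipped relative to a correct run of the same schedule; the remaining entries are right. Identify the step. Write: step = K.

Re-executing:
   1) LOAD T0:  M=4  r_T0=4
   2) LOAD T2:  M=4  r_T2=4
   3) CAS  T0:  M=5  r_T0=4 ✓
   4) LOAD T0:  M=5  r_T0=5
   5) CAS  T2:  M=5  r_T2=4 ✗
   6) LOAD T1:  M=5  r_T1=5
   7) CAS  T0:  M=6  r_T0=5 ✓
   8) LOAD T2:  M=6  r_T2=6
   9) CAS  T1:  M=6  r_T1=5 ✗
  10) CAS  T2:  M=7  r_T2=6 ✓
  11) LOAD T2:  M=7  r_T2=7
  12) CAS  T2:  M=8  r_T2=7 ✓
  13) LOAD T2:  M=8  r_T2=8
  14) CAS  T2:  M=9  r_T2=8 ✓
Flip is step 5.

step = 5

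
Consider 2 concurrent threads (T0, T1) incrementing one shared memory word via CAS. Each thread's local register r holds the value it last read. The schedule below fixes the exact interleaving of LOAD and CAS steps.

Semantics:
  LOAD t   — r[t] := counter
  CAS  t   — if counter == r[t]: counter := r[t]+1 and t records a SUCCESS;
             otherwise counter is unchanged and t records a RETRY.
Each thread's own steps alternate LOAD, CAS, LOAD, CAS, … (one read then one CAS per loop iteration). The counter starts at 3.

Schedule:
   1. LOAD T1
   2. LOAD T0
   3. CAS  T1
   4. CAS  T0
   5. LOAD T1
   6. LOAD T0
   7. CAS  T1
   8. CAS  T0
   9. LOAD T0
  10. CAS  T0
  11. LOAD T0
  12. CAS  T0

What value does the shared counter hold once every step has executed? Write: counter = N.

counter = 7

#1 T1 reads 3
#2 T0 reads 3
#3 T1 CAS(3→4) writes; counter now 4
#4 T0 CAS(3→4) fails; counter now 4
#5 T1 reads 4
#6 T0 reads 4
#7 T1 CAS(4→5) writes; counter now 5
#8 T0 CAS(4→5) fails; counter now 5
#9 T0 reads 5
#10 T0 CAS(5→6) writes; counter now 6
#11 T0 reads 6
#12 T0 CAS(6→7) writes; counter now 7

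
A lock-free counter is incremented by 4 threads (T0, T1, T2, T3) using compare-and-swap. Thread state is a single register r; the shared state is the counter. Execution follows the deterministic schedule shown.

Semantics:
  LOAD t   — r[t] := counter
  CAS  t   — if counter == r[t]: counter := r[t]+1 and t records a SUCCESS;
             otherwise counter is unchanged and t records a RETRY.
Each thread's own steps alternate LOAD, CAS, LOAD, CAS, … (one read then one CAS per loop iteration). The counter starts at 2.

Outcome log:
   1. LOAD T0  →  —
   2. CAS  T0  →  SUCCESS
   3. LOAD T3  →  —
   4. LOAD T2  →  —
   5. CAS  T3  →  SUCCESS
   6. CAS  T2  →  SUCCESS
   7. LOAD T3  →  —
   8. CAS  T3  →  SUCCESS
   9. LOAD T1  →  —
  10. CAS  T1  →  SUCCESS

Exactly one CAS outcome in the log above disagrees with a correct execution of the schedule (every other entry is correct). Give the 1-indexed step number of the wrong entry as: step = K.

Reference trace:
step 1: T0 LOAD ⇒ load; ctr=2 reg=2
step 2: T0 CAS ⇒ ok; ctr=3 reg=2
step 3: T3 LOAD ⇒ load; ctr=3 reg=3
step 4: T2 LOAD ⇒ load; ctr=3 reg=3
step 5: T3 CAS ⇒ ok; ctr=4 reg=3
step 6: T2 CAS ⇒ retry; ctr=4 reg=3
step 7: T3 LOAD ⇒ load; ctr=4 reg=4
step 8: T3 CAS ⇒ ok; ctr=5 reg=4
step 9: T1 LOAD ⇒ load; ctr=5 reg=5
step 10: T1 CAS ⇒ ok; ctr=6 reg=5
Log disagrees first at step 6.

step = 6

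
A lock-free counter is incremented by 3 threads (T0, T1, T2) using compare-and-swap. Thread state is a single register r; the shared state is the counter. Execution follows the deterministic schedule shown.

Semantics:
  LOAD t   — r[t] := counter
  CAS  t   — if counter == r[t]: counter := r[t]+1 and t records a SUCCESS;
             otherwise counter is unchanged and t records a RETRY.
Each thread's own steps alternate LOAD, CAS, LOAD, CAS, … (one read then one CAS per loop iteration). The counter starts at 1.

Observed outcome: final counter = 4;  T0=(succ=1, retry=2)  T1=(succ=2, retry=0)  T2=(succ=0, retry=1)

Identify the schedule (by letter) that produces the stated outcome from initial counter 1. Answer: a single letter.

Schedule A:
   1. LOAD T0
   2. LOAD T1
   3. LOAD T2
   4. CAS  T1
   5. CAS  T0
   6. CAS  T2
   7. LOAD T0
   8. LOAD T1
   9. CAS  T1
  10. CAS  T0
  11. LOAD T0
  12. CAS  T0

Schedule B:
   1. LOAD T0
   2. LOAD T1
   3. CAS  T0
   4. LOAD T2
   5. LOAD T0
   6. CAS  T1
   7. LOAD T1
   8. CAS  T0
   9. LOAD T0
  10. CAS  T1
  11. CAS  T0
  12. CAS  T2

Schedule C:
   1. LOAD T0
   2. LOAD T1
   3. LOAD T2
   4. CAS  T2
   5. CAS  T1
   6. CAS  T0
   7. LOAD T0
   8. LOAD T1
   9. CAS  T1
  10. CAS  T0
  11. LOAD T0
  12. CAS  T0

A

Tracing schedule A:
[1] T0.load  rd  (counter 1, T0.r 1)
[2] T1.load  rd  (counter 1, T1.r 1)
[3] T2.load  rd  (counter 1, T2.r 1)
[4] T1.cas  hit  (counter 2, T1.r 1)
[5] T0.cas  miss  (counter 2, T0.r 1)
[6] T2.cas  miss  (counter 2, T2.r 1)
[7] T0.load  rd  (counter 2, T0.r 2)
[8] T1.load  rd  (counter 2, T1.r 2)
[9] T1.cas  hit  (counter 3, T1.r 2)
[10] T0.cas  miss  (counter 3, T0.r 2)
[11] T0.load  rd  (counter 3, T0.r 3)
[12] T0.cas  hit  (counter 4, T0.r 3)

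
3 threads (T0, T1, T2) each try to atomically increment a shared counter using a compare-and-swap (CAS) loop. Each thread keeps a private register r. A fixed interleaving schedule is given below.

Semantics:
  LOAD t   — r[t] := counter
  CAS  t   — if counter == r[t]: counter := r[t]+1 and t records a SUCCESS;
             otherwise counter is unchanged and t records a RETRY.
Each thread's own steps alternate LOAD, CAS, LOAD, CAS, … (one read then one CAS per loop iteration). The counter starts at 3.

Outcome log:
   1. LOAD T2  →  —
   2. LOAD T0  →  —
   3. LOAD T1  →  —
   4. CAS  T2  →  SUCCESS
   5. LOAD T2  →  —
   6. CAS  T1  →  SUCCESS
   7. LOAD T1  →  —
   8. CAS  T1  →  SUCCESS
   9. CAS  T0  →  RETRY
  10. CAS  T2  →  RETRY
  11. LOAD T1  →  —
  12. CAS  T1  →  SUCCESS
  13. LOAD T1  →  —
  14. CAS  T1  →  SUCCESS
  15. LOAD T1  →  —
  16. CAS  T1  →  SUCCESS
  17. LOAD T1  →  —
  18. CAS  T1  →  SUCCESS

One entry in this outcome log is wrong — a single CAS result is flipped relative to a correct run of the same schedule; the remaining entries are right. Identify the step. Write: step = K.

step = 6

Re-executing:
   1) LOAD T2:  M=3  r_T2=3
   2) LOAD T0:  M=3  r_T0=3
   3) LOAD T1:  M=3  r_T1=3
   4) CAS  T2:  M=4  r_T2=3 ✓
   5) LOAD T2:  M=4  r_T2=4
   6) CAS  T1:  M=4  r_T1=3 ✗
   7) LOAD T1:  M=4  r_T1=4
   8) CAS  T1:  M=5  r_T1=4 ✓
   9) CAS  T0:  M=5  r_T0=3 ✗
  10) CAS  T2:  M=5  r_T2=4 ✗
  11) LOAD T1:  M=5  r_T1=5
  12) CAS  T1:  M=6  r_T1=5 ✓
  13) LOAD T1:  M=6  r_T1=6
  14) CAS  T1:  M=7  r_T1=6 ✓
  15) LOAD T1:  M=7  r_T1=7
  16) CAS  T1:  M=8  r_T1=7 ✓
  17) LOAD T1:  M=8  r_T1=8
  18) CAS  T1:  M=9  r_T1=8 ✓
Log disagrees first at step 6.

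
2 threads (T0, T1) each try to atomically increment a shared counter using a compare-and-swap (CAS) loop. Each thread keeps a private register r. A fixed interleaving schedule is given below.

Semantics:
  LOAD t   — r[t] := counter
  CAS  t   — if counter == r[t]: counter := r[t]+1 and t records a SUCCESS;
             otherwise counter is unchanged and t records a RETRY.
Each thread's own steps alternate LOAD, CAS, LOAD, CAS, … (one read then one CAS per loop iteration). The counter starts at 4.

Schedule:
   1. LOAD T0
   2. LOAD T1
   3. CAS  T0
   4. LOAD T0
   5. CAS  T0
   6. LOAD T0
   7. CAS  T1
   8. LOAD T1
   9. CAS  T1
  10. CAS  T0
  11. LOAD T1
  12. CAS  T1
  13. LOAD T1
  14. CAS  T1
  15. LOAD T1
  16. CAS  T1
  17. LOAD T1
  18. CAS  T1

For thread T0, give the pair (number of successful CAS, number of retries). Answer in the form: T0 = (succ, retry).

1. LOAD T0 → mem=4 r[T0]=4 [LOAD]
2. LOAD T1 → mem=4 r[T1]=4 [LOAD]
3. CAS T0 → mem=5 r[T0]=4 [OK]
4. LOAD T0 → mem=5 r[T0]=5 [LOAD]
5. CAS T0 → mem=6 r[T0]=5 [OK]
6. LOAD T0 → mem=6 r[T0]=6 [LOAD]
7. CAS T1 → mem=6 r[T1]=4 [RETRY]
8. LOAD T1 → mem=6 r[T1]=6 [LOAD]
9. CAS T1 → mem=7 r[T1]=6 [OK]
10. CAS T0 → mem=7 r[T0]=6 [RETRY]
11. LOAD T1 → mem=7 r[T1]=7 [LOAD]
12. CAS T1 → mem=8 r[T1]=7 [OK]
13. LOAD T1 → mem=8 r[T1]=8 [LOAD]
14. CAS T1 → mem=9 r[T1]=8 [OK]
15. LOAD T1 → mem=9 r[T1]=9 [LOAD]
16. CAS T1 → mem=10 r[T1]=9 [OK]
17. LOAD T1 → mem=10 r[T1]=10 [LOAD]
18. CAS T1 → mem=11 r[T1]=10 [OK]

T0 = (2, 1)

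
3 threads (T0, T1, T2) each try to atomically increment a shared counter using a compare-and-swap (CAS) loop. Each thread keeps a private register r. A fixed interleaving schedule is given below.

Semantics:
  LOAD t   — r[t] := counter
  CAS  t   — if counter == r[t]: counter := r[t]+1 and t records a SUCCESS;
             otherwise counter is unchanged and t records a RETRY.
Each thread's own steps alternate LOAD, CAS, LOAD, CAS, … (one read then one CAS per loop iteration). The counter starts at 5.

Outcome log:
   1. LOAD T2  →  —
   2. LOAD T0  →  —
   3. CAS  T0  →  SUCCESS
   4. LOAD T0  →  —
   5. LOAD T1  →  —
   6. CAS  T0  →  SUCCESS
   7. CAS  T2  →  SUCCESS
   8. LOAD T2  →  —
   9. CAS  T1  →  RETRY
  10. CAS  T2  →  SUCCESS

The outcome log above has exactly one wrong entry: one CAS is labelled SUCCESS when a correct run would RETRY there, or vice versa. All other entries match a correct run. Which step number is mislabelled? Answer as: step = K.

Re-executing:
   1) LOAD T2:  M=5  r_T2=5
   2) LOAD T0:  M=5  r_T0=5
   3) CAS  T0:  M=6  r_T0=5 ✓
   4) LOAD T0:  M=6  r_T0=6
   5) LOAD T1:  M=6  r_T1=6
   6) CAS  T0:  M=7  r_T0=6 ✓
   7) CAS  T2:  M=7  r_T2=5 ✗
   8) LOAD T2:  M=7  r_T2=7
   9) CAS  T1:  M=7  r_T1=6 ✗
  10) CAS  T2:  M=8  r_T2=7 ✓
Flip is step 7.

step = 7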